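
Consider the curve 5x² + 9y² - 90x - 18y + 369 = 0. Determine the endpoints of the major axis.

Group: 5(x² - 18x) + 9(y² - 2y) = -369
Complete the square: 5(x - 9)² + 9(y - 1)² = -369 + 405 + 9 = 45
Divide by 45: (x - 9)²/9 + (y - 1)²/5 = 1
Ellipse, center (9, 1), major axis horizontal; a² = 9, b² = 5.
a = 3. Vertices at (h ± a, k).

(6, 1) and (12, 1)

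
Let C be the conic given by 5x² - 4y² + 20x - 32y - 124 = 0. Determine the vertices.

(-6, -4) and (2, -4)

5(x² + 4x) -4(y² + 8y) = 124
Complete the square in x and y: 5(x + 2)² -4(y + 4)² = 124 + 20 - 64 = 80
Dividing both sides by 80: (x + 2)²/16 - (y + 4)²/20 = 1
Hyperbola, center (-2, -4), transverse axis horizontal; a² = 16, b² = 20.
a = 4. Vertices at (h ± a, k).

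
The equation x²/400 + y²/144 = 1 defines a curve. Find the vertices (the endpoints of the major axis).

Center (0, 0). The larger denominator 400 sits under the x-term, so the major axis is horizontal; a² = 400, b² = 144.
a = 20. Vertices at (h ± a, k).

(-20, 0) and (20, 0)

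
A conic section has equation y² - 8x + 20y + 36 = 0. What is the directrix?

x = -10

Only y is squared. Complete the square in y: (y + 10)² = 8(x + 8).
Vertex (-8, -10); 4p = 8 so p = 2. Opens right.
Directrix is the vertical line x = h − p = -8 − (2) = -10.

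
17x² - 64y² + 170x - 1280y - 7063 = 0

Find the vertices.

Group the x- and y-terms: 17(x² + 10x) -64(y² + 20y) = 7063
Complete the square: 17(x + 5)² -64(y + 10)² = 7063 + 425 - 6400 = 1088
Dividing both sides by 1088: (x + 5)²/64 - (y + 10)²/17 = 1
Hyperbola, center (-5, -10), transverse axis horizontal; a² = 64, b² = 17.
a = 8. Vertices at (h ± a, k).

(-13, -10) and (3, -10)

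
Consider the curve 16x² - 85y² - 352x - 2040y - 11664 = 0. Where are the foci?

Rearranging, 16(x² - 22x) -85(y² + 24y) = 11664.
Complete the square: 16(x - 11)² -85(y + 12)² = 11664 + 1936 - 12240 = 1360
Divide through by 1360 to get (x - 11)²/85 - (y + 12)²/16 = 1.
Hyperbola, center (11, -12), transverse axis horizontal; a² = 85, b² = 16.
c² = a² + b² = 85 + 16 = 101, so c = √101.
Foci lie on the horizontal axis through the center: (h ± c, k).

(11 - √101, -12) and (11 + √101, -12)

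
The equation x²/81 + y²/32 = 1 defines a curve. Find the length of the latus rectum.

64/9

Center (0, 0). The larger denominator 81 sits under the x-term, so the major axis is horizontal; a² = 81, b² = 32.
Latus rectum length = 2b²/a = 2·32/9 = 64/9.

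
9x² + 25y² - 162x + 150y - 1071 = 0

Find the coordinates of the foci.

(-3, -3) and (21, -3)

Collect terms: 9(x² - 18x) + 25(y² + 6y) = 1071
Complete the square in x and y: 9(x - 9)² + 25(y + 3)² = 1071 + 729 + 225 = 2025
Divide through by 2025 to get (x - 9)²/225 + (y + 3)²/81 = 1.
Ellipse, center (9, -3), major axis horizontal; a² = 225, b² = 81.
c² = a² - b² = 225 - 81 = 144, so c = 12.
Foci lie on the horizontal axis through the center: (h ± c, k).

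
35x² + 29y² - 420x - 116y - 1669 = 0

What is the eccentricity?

Rearranging, 35(x² - 12x) + 29(y² - 4y) = 1669.
Complete the square: 35(x - 6)² + 29(y - 2)² = 1669 + 1260 + 116 = 3045
Divide by 3045: (x - 6)²/87 + (y - 2)²/105 = 1
Ellipse, center (6, 2), major axis vertical; a² = 105, b² = 87.
c² = a² - b² = 18, so c = 3√2.
e = c/a = 3√2/√105 = √210/35.

e = √210/35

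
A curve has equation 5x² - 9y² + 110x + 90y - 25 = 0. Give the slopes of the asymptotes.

Group the x- and y-terms: 5(x² + 22x) -9(y² - 10y) = 25
Complete the square: 5(x + 11)² -9(y - 5)² = 25 + 605 - 225 = 405
Divide by 405: (x + 11)²/81 - (y - 5)²/45 = 1
Hyperbola, center (-11, 5), transverse axis horizontal; a² = 81, b² = 45.
For a horizontal hyperbola the asymptotes have slope ±b/a.
Here that is ±3√5/9 = ±√5/3.

√5/3 and -√5/3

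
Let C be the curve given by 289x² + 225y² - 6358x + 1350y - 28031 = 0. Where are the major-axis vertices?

Collect terms: 289(x² - 22x) + 225(y² + 6y) = 28031
Completing the square gives 289(x - 11)² + 225(y + 3)² = 28031 + 34969 + 2025 = 65025.
Dividing both sides by 65025: (x - 11)²/225 + (y + 3)²/289 = 1
Ellipse, center (11, -3), major axis vertical; a² = 289, b² = 225.
a = 17. Vertices at (h, k ± a).

(11, -20) and (11, 14)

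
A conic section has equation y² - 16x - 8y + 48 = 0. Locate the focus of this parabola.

(6, 4)

Only y is squared. Complete the square in y: (y - 4)² = 16(x - 2).
Vertex (2, 4); 4p = 16 so p = 4. Opens right.
Focus is p units from the vertex along the axis: (h + p, k).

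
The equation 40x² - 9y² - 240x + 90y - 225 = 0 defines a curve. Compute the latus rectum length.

80/3

Rearranging, 40(x² - 6x) -9(y² - 10y) = 225.
Completing the square gives 40(x - 3)² -9(y - 5)² = 225 + 360 - 225 = 360.
Divide through by 360 to get (x - 3)²/9 - (y - 5)²/40 = 1.
Hyperbola, center (3, 5), transverse axis horizontal; a² = 9, b² = 40.
Latus rectum length = 2b²/a = 2·40/3 = 80/3.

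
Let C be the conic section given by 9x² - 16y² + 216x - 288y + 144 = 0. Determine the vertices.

9(x² + 24x) -16(y² + 18y) = -144
9(x + 12)² -16(y + 9)² = -144 + 1296 - 1296 = -144
Divide by -144: (y + 9)²/9 - (x + 12)²/16 = 1
Hyperbola, center (-12, -9), transverse axis vertical; a² = 9, b² = 16.
a = 3. Vertices at (h, k ± a).

(-12, -12) and (-12, -6)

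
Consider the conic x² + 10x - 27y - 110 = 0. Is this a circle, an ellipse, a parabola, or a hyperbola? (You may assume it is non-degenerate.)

parabola

No xy term. Coefficients of x² and y² are A = 1, C = 0.
Exactly one squared variable ⇒ parabola.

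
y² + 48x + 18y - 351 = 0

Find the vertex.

(9, -9)

Only y is squared. Complete the square in y: (y + 9)² = -48(x - 9).
Vertex (9, -9); 4p = -48 so p = -12. Opens left.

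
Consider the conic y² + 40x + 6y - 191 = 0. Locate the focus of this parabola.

(-5, -3)

Only y is squared. Complete the square in y: (y + 3)² = -40(x - 5).
Vertex (5, -3); 4p = -40 so p = -10. Opens left.
Focus is p units from the vertex along the axis: (h + p, k).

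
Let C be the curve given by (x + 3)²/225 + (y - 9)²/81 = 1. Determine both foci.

Center (-3, 9). The larger denominator 225 sits under the x-term, so the major axis is horizontal; a² = 225, b² = 81.
c² = a² - b² = 225 - 81 = 144, so c = 12.
Foci lie on the horizontal axis through the center: (h ± c, k).

(-15, 9) and (9, 9)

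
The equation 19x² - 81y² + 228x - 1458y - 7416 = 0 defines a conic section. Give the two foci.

(-16, -9) and (4, -9)

Group the x- and y-terms: 19(x² + 12x) -81(y² + 18y) = 7416
Complete the square in x and y: 19(x + 6)² -81(y + 9)² = 7416 + 684 - 6561 = 1539
Divide through by 1539 to get (x + 6)²/81 - (y + 9)²/19 = 1.
Hyperbola, center (-6, -9), transverse axis horizontal; a² = 81, b² = 19.
c² = a² + b² = 81 + 19 = 100, so c = 10.
Foci lie on the horizontal axis through the center: (h ± c, k).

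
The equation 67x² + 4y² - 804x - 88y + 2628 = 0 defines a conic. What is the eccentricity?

e = 3√469/67

67(x² - 12x) + 4(y² - 22y) = -2628
Completing the square gives 67(x - 6)² + 4(y - 11)² = -2628 + 2412 + 484 = 268.
Divide by 268: (x - 6)²/4 + (y - 11)²/67 = 1
Ellipse, center (6, 11), major axis vertical; a² = 67, b² = 4.
c² = a² - b² = 63, so c = 3√7.
e = c/a = 3√7/√67 = 3√469/67.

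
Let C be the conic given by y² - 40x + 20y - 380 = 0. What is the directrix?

x = -22

Only y is squared. Complete the square in y: (y + 10)² = 40(x + 12).
Vertex (-12, -10); 4p = 40 so p = 10. Opens right.
Directrix is the vertical line x = h − p = -12 − (10) = -22.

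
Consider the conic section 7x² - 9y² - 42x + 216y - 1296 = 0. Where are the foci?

Rearranging, 7(x² - 6x) -9(y² - 24y) = 1296.
Complete the square: 7(x - 3)² -9(y - 12)² = 1296 + 63 - 1296 = 63
Dividing both sides by 63: (x - 3)²/9 - (y - 12)²/7 = 1
Hyperbola, center (3, 12), transverse axis horizontal; a² = 9, b² = 7.
c² = a² + b² = 9 + 7 = 16, so c = 4.
Foci lie on the horizontal axis through the center: (h ± c, k).

(-1, 12) and (7, 12)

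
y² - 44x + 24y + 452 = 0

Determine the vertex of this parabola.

Only y is squared. Complete the square in y: (y + 12)² = 44(x - 7).
Vertex (7, -12); 4p = 44 so p = 11. Opens right.

(7, -12)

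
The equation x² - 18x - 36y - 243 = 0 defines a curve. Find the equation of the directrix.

Only x is squared. Complete the square in x: (x - 9)² = 36(y + 9).
Vertex (9, -9); 4p = 36 so p = 9. Opens up.
Directrix is the horizontal line y = k − p = -9 − (9) = -18.

y = -18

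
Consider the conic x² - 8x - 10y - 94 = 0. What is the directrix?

Only x is squared. Complete the square in x: (x - 4)² = 10(y + 11).
Vertex (4, -11); 4p = 10 so p = 5/2. Opens up.
Directrix is the horizontal line y = k − p = -11 − (5/2) = -27/2.

y = -27/2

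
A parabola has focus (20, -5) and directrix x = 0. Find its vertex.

(10, -5)

The vertex is the midpoint between the focus and the directrix along the axis of symmetry.
Axis is horizontal (directrix is vertical). Vertex x-coordinate = (20 + 0)/2 = 10; y-coordinate = -5.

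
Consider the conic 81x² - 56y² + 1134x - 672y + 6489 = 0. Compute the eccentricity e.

81(x² + 14x) -56(y² + 12y) = -6489
81(x + 7)² -56(y + 6)² = -6489 + 3969 - 2016 = -4536
Divide through by -4536 to get (y + 6)²/81 - (x + 7)²/56 = 1.
Hyperbola, center (-7, -6), transverse axis vertical; a² = 81, b² = 56.
c² = a² + b² = 137, so c = √137.
e = c/a = √137/9.

e = √137/9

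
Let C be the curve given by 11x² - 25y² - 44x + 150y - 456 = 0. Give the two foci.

(-4, 3) and (8, 3)

Collect terms: 11(x² - 4x) -25(y² - 6y) = 456
Completing the square gives 11(x - 2)² -25(y - 3)² = 456 + 44 - 225 = 275.
Divide by 275: (x - 2)²/25 - (y - 3)²/11 = 1
Hyperbola, center (2, 3), transverse axis horizontal; a² = 25, b² = 11.
c² = a² + b² = 25 + 11 = 36, so c = 6.
Foci lie on the horizontal axis through the center: (h ± c, k).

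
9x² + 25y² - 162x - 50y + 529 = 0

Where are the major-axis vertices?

Rearranging, 9(x² - 18x) + 25(y² - 2y) = -529.
Completing the square gives 9(x - 9)² + 25(y - 1)² = -529 + 729 + 25 = 225.
Divide by 225: (x - 9)²/25 + (y - 1)²/9 = 1
Ellipse, center (9, 1), major axis horizontal; a² = 25, b² = 9.
a = 5. Vertices at (h ± a, k).

(4, 1) and (14, 1)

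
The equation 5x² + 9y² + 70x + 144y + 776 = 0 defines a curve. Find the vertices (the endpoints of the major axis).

(-10, -8) and (-4, -8)

Collect terms: 5(x² + 14x) + 9(y² + 16y) = -776
5(x + 7)² + 9(y + 8)² = -776 + 245 + 576 = 45
Dividing both sides by 45: (x + 7)²/9 + (y + 8)²/5 = 1
Ellipse, center (-7, -8), major axis horizontal; a² = 9, b² = 5.
a = 3. Vertices at (h ± a, k).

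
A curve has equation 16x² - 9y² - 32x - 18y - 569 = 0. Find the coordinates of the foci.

(-9, -1) and (11, -1)

Rearranging, 16(x² - 2x) -9(y² + 2y) = 569.
Complete the square: 16(x - 1)² -9(y + 1)² = 569 + 16 - 9 = 576
Divide through by 576 to get (x - 1)²/36 - (y + 1)²/64 = 1.
Hyperbola, center (1, -1), transverse axis horizontal; a² = 36, b² = 64.
c² = a² + b² = 36 + 64 = 100, so c = 10.
Foci lie on the horizontal axis through the center: (h ± c, k).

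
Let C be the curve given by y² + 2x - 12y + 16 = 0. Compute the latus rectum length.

Only y is squared. Complete the square in y: (y - 6)² = -2(x - 10).
Vertex (10, 6); 4p = -2 so p = -1/2. Opens left.
Latus rectum length = |4p| = 2.

2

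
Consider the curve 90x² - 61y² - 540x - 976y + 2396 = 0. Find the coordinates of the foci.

Group: 90(x² - 6x) -61(y² + 16y) = -2396
Complete the square in x and y: 90(x - 3)² -61(y + 8)² = -2396 + 810 - 3904 = -5490
Divide through by -5490 to get (y + 8)²/90 - (x - 3)²/61 = 1.
Hyperbola, center (3, -8), transverse axis vertical; a² = 90, b² = 61.
c² = a² + b² = 90 + 61 = 151, so c = √151.
Foci lie on the vertical axis through the center: (h, k ± c).

(3, -8 - √151) and (3, -8 + √151)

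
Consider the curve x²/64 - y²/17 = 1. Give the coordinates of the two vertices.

(-8, 0) and (8, 0)

Center (0, 0). The positive term is the x-term, so the transverse axis is horizontal; a² = 64, b² = 17.
a = 8. Vertices at (h ± a, k).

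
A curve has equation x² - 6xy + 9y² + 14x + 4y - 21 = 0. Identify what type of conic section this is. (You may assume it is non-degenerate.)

A = 1, B = -6, C = 9.
Discriminant B² − 4AC = (-6)² − 4·1·9 = 0.
B² − 4AC = 0 ⇒ parabola.

parabola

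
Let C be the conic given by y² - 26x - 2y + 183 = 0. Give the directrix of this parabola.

Only y is squared. Complete the square in y: (y - 1)² = 26(x - 7).
Vertex (7, 1); 4p = 26 so p = 13/2. Opens right.
Directrix is the vertical line x = h − p = 7 − (13/2) = 1/2.

x = 1/2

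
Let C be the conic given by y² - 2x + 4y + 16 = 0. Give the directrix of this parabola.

x = 11/2

Only y is squared. Complete the square in y: (y + 2)² = 2(x - 6).
Vertex (6, -2); 4p = 2 so p = 1/2. Opens right.
Directrix is the vertical line x = h − p = 6 − (1/2) = 11/2.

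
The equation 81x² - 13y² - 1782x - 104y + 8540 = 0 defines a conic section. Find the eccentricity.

Group the x- and y-terms: 81(x² - 22x) -13(y² + 8y) = -8540
81(x - 11)² -13(y + 4)² = -8540 + 9801 - 208 = 1053
Divide by 1053: (x - 11)²/13 - (y + 4)²/81 = 1
Hyperbola, center (11, -4), transverse axis horizontal; a² = 13, b² = 81.
c² = a² + b² = 94, so c = √94.
e = c/a = √94/√13 = √1222/13.

e = √1222/13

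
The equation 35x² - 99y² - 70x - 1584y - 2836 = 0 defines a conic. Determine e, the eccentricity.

Group: 35(x² - 2x) -99(y² + 16y) = 2836
Complete the square in x and y: 35(x - 1)² -99(y + 8)² = 2836 + 35 - 6336 = -3465
Divide by -3465: (y + 8)²/35 - (x - 1)²/99 = 1
Hyperbola, center (1, -8), transverse axis vertical; a² = 35, b² = 99.
c² = a² + b² = 134, so c = √134.
e = c/a = √134/√35 = √4690/35.

e = √4690/35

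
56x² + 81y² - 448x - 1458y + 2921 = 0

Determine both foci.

Collect terms: 56(x² - 8x) + 81(y² - 18y) = -2921
Complete the square: 56(x - 4)² + 81(y - 9)² = -2921 + 896 + 6561 = 4536
Dividing both sides by 4536: (x - 4)²/81 + (y - 9)²/56 = 1
Ellipse, center (4, 9), major axis horizontal; a² = 81, b² = 56.
c² = a² - b² = 81 - 56 = 25, so c = 5.
Foci lie on the horizontal axis through the center: (h ± c, k).

(-1, 9) and (9, 9)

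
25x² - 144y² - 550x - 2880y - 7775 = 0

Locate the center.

(11, -10)

Group the x- and y-terms: 25(x² - 22x) -144(y² + 20y) = 7775
Complete the square: 25(x - 11)² -144(y + 10)² = 7775 + 3025 - 14400 = -3600
Divide through by -3600 to get (y + 10)²/25 - (x - 11)²/144 = 1.
Hyperbola with center (11, -10).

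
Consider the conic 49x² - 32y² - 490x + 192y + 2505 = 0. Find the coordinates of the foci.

Group: 49(x² - 10x) -32(y² - 6y) = -2505
Complete the square: 49(x - 5)² -32(y - 3)² = -2505 + 1225 - 288 = -1568
Divide through by -1568 to get (y - 3)²/49 - (x - 5)²/32 = 1.
Hyperbola, center (5, 3), transverse axis vertical; a² = 49, b² = 32.
c² = a² + b² = 49 + 32 = 81, so c = 9.
Foci lie on the vertical axis through the center: (h, k ± c).

(5, -6) and (5, 12)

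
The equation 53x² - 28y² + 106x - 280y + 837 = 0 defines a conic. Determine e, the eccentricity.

e = 9√53/53

Collect terms: 53(x² + 2x) -28(y² + 10y) = -837
Complete the square in x and y: 53(x + 1)² -28(y + 5)² = -837 + 53 - 700 = -1484
Divide by -1484: (y + 5)²/53 - (x + 1)²/28 = 1
Hyperbola, center (-1, -5), transverse axis vertical; a² = 53, b² = 28.
c² = a² + b² = 81, so c = 9.
e = c/a = 9/√53 = 9√53/53.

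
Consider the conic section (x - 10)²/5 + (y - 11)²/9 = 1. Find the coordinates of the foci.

(10, 9) and (10, 13)

Center (10, 11). The larger denominator 9 sits under the y-term, so the major axis is vertical; a² = 9, b² = 5.
c² = a² - b² = 9 - 5 = 4, so c = 2.
Foci lie on the vertical axis through the center: (h, k ± c).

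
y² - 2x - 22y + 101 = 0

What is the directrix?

Only y is squared. Complete the square in y: (y - 11)² = 2(x + 10).
Vertex (-10, 11); 4p = 2 so p = 1/2. Opens right.
Directrix is the vertical line x = h − p = -10 − (1/2) = -21/2.

x = -21/2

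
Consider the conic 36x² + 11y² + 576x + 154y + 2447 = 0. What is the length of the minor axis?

2√11

Group the x- and y-terms: 36(x² + 16x) + 11(y² + 14y) = -2447
36(x + 8)² + 11(y + 7)² = -2447 + 2304 + 539 = 396
Divide through by 396 to get (x + 8)²/11 + (y + 7)²/36 = 1.
Ellipse, center (-8, -7), major axis vertical; a² = 36, b² = 11.
b² = 11 so b = √11; the minor axis has length 2b = 2√11.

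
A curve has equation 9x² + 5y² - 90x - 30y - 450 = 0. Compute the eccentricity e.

e = 2/3

Collect terms: 9(x² - 10x) + 5(y² - 6y) = 450
Complete the square in x and y: 9(x - 5)² + 5(y - 3)² = 450 + 225 + 45 = 720
Dividing both sides by 720: (x - 5)²/80 + (y - 3)²/144 = 1
Ellipse, center (5, 3), major axis vertical; a² = 144, b² = 80.
c² = a² - b² = 64, so c = 8.
e = c/a = 8/12 = 2/3.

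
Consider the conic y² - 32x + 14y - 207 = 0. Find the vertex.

(-8, -7)

Only y is squared. Complete the square in y: (y + 7)² = 32(x + 8).
Vertex (-8, -7); 4p = 32 so p = 8. Opens right.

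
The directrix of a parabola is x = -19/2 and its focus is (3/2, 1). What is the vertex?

(-4, 1)

The vertex is the midpoint between the focus and the directrix along the axis of symmetry.
Axis is horizontal (directrix is vertical). Vertex x-coordinate = (3/2 + (-19/2))/2 = -4; y-coordinate = 1.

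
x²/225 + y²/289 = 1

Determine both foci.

Center (0, 0). The larger denominator 289 sits under the y-term, so the major axis is vertical; a² = 289, b² = 225.
c² = a² - b² = 289 - 225 = 64, so c = 8.
Foci lie on the vertical axis through the center: (h, k ± c).

(0, -8) and (0, 8)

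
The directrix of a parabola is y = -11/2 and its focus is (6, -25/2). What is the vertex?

The vertex is the midpoint between the focus and the directrix along the axis of symmetry.
Axis is vertical (directrix is horizontal). Vertex y-coordinate = (-25/2 + (-11/2))/2 = -9; x-coordinate = 6.

(6, -9)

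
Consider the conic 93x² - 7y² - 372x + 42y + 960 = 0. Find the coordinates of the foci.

Rearranging, 93(x² - 4x) -7(y² - 6y) = -960.
93(x - 2)² -7(y - 3)² = -960 + 372 - 63 = -651
Divide by -651: (y - 3)²/93 - (x - 2)²/7 = 1
Hyperbola, center (2, 3), transverse axis vertical; a² = 93, b² = 7.
c² = a² + b² = 93 + 7 = 100, so c = 10.
Foci lie on the vertical axis through the center: (h, k ± c).

(2, -7) and (2, 13)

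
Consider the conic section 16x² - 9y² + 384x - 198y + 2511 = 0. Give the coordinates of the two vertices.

Group the x- and y-terms: 16(x² + 24x) -9(y² + 22y) = -2511
Complete the square in x and y: 16(x + 12)² -9(y + 11)² = -2511 + 2304 - 1089 = -1296
Divide by -1296: (y + 11)²/144 - (x + 12)²/81 = 1
Hyperbola, center (-12, -11), transverse axis vertical; a² = 144, b² = 81.
a = 12. Vertices at (h, k ± a).

(-12, -23) and (-12, 1)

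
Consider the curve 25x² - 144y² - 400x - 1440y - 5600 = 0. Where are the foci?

Rearranging, 25(x² - 16x) -144(y² + 10y) = 5600.
Complete the square: 25(x - 8)² -144(y + 5)² = 5600 + 1600 - 3600 = 3600
Divide by 3600: (x - 8)²/144 - (y + 5)²/25 = 1
Hyperbola, center (8, -5), transverse axis horizontal; a² = 144, b² = 25.
c² = a² + b² = 144 + 25 = 169, so c = 13.
Foci lie on the horizontal axis through the center: (h ± c, k).

(-5, -5) and (21, -5)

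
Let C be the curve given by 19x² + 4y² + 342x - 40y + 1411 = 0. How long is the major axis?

2√57

Collect terms: 19(x² + 18x) + 4(y² - 10y) = -1411
19(x + 9)² + 4(y - 5)² = -1411 + 1539 + 100 = 228
Divide through by 228 to get (x + 9)²/12 + (y - 5)²/57 = 1.
Ellipse, center (-9, 5), major axis vertical; a² = 57, b² = 12.
a² = 57 so a = √57; the major axis has length 2a = 2√57.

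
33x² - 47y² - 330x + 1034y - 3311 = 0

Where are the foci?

33(x² - 10x) -47(y² - 22y) = 3311
33(x - 5)² -47(y - 11)² = 3311 + 825 - 5687 = -1551
Divide through by -1551 to get (y - 11)²/33 - (x - 5)²/47 = 1.
Hyperbola, center (5, 11), transverse axis vertical; a² = 33, b² = 47.
c² = a² + b² = 33 + 47 = 80, so c = 4√5.
Foci lie on the vertical axis through the center: (h, k ± c).

(5, 11 - 4√5) and (5, 11 + 4√5)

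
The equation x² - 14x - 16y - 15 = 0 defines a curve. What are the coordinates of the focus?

(7, 0)

Only x is squared. Complete the square in x: (x - 7)² = 16(y + 4).
Vertex (7, -4); 4p = 16 so p = 4. Opens up.
Focus is p units from the vertex along the axis: (h, k + p).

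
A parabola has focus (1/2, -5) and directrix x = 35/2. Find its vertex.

The vertex is the midpoint between the focus and the directrix along the axis of symmetry.
Axis is horizontal (directrix is vertical). Vertex x-coordinate = (1/2 + 35/2)/2 = 9; y-coordinate = -5.

(9, -5)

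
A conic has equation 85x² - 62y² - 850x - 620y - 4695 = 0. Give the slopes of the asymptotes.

Collect terms: 85(x² - 10x) -62(y² + 10y) = 4695
Complete the square in x and y: 85(x - 5)² -62(y + 5)² = 4695 + 2125 - 1550 = 5270
Divide by 5270: (x - 5)²/62 - (y + 5)²/85 = 1
Hyperbola, center (5, -5), transverse axis horizontal; a² = 62, b² = 85.
For a horizontal hyperbola the asymptotes have slope ±b/a.
Here that is ±√85/√62 = ±√5270/62.

√5270/62 and -√5270/62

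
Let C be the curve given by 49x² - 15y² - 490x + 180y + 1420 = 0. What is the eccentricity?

e = 8/7

49(x² - 10x) -15(y² - 12y) = -1420
49(x - 5)² -15(y - 6)² = -1420 + 1225 - 540 = -735
Divide by -735: (y - 6)²/49 - (x - 5)²/15 = 1
Hyperbola, center (5, 6), transverse axis vertical; a² = 49, b² = 15.
c² = a² + b² = 64, so c = 8.
e = c/a = 8/7.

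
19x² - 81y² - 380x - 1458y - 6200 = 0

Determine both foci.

Group: 19(x² - 20x) -81(y² + 18y) = 6200
Completing the square gives 19(x - 10)² -81(y + 9)² = 6200 + 1900 - 6561 = 1539.
Divide through by 1539 to get (x - 10)²/81 - (y + 9)²/19 = 1.
Hyperbola, center (10, -9), transverse axis horizontal; a² = 81, b² = 19.
c² = a² + b² = 81 + 19 = 100, so c = 10.
Foci lie on the horizontal axis through the center: (h ± c, k).

(0, -9) and (20, -9)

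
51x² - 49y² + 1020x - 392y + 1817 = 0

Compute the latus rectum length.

Group: 51(x² + 20x) -49(y² + 8y) = -1817
Complete the square in x and y: 51(x + 10)² -49(y + 4)² = -1817 + 5100 - 784 = 2499
Divide by 2499: (x + 10)²/49 - (y + 4)²/51 = 1
Hyperbola, center (-10, -4), transverse axis horizontal; a² = 49, b² = 51.
Latus rectum length = 2b²/a = 2·51/7 = 102/7.

102/7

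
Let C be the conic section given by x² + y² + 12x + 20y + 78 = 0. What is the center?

Rearranging, (x² + 12x) + (y² + 20y) = -78.
(x + 6)² + (y + 10)² = -78 + 36 + 100 = 58
So (x + 6)² + (y + 10)² = 58.
Circle centered at (-6, -10) with r² = 58.

(-6, -10)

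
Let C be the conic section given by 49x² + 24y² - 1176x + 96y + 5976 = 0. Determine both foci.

Group: 49(x² - 24x) + 24(y² + 4y) = -5976
49(x - 12)² + 24(y + 2)² = -5976 + 7056 + 96 = 1176
Divide through by 1176 to get (x - 12)²/24 + (y + 2)²/49 = 1.
Ellipse, center (12, -2), major axis vertical; a² = 49, b² = 24.
c² = a² - b² = 49 - 24 = 25, so c = 5.
Foci lie on the vertical axis through the center: (h, k ± c).

(12, -7) and (12, 3)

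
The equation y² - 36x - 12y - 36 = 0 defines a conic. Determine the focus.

Only y is squared. Complete the square in y: (y - 6)² = 36(x + 2).
Vertex (-2, 6); 4p = 36 so p = 9. Opens right.
Focus is p units from the vertex along the axis: (h + p, k).

(7, 6)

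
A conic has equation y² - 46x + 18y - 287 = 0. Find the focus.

(7/2, -9)

Only y is squared. Complete the square in y: (y + 9)² = 46(x + 8).
Vertex (-8, -9); 4p = 46 so p = 23/2. Opens right.
Focus is p units from the vertex along the axis: (h + p, k).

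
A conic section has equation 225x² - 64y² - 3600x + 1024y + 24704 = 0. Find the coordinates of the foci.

(8, -9) and (8, 25)

Group: 225(x² - 16x) -64(y² - 16y) = -24704
225(x - 8)² -64(y - 8)² = -24704 + 14400 - 4096 = -14400
Divide through by -14400 to get (y - 8)²/225 - (x - 8)²/64 = 1.
Hyperbola, center (8, 8), transverse axis vertical; a² = 225, b² = 64.
c² = a² + b² = 225 + 64 = 289, so c = 17.
Foci lie on the vertical axis through the center: (h, k ± c).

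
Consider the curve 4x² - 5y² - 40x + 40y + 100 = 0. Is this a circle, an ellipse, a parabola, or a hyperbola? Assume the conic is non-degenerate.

hyperbola

No xy term. Coefficients of x² and y² are A = 4, C = -5.
A and C have opposite signs ⇒ hyperbola.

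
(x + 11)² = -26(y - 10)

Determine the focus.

Vertex (-11, 10); 4p = -26 so p = -13/2. Opens down.
Focus is p units from the vertex along the axis: (h, k + p).

(-11, 7/2)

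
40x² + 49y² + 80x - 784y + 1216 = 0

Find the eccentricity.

e = 3/7

Rearranging, 40(x² + 2x) + 49(y² - 16y) = -1216.
Complete the square: 40(x + 1)² + 49(y - 8)² = -1216 + 40 + 3136 = 1960
Divide through by 1960 to get (x + 1)²/49 + (y - 8)²/40 = 1.
Ellipse, center (-1, 8), major axis horizontal; a² = 49, b² = 40.
c² = a² - b² = 9, so c = 3.
e = c/a = 3/7.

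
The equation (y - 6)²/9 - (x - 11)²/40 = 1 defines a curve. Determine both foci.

Center (11, 6). The positive term is the y-term, so the transverse axis is vertical; a² = 9, b² = 40.
c² = a² + b² = 9 + 40 = 49, so c = 7.
Foci lie on the vertical axis through the center: (h, k ± c).

(11, -1) and (11, 13)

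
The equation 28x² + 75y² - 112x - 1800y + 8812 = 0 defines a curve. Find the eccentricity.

e = √141/15

Group the x- and y-terms: 28(x² - 4x) + 75(y² - 24y) = -8812
Complete the square: 28(x - 2)² + 75(y - 12)² = -8812 + 112 + 10800 = 2100
Dividing both sides by 2100: (x - 2)²/75 + (y - 12)²/28 = 1
Ellipse, center (2, 12), major axis horizontal; a² = 75, b² = 28.
c² = a² - b² = 47, so c = √47.
e = c/a = √47/5√3 = √141/15.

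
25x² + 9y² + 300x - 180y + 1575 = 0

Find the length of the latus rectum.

18/5

25(x² + 12x) + 9(y² - 20y) = -1575
Complete the square: 25(x + 6)² + 9(y - 10)² = -1575 + 900 + 900 = 225
Dividing both sides by 225: (x + 6)²/9 + (y - 10)²/25 = 1
Ellipse, center (-6, 10), major axis vertical; a² = 25, b² = 9.
Latus rectum length = 2b²/a = 2·9/5 = 18/5.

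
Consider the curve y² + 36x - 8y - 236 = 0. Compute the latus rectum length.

36

Only y is squared. Complete the square in y: (y - 4)² = -36(x - 7).
Vertex (7, 4); 4p = -36 so p = -9. Opens left.
Latus rectum length = |4p| = 36.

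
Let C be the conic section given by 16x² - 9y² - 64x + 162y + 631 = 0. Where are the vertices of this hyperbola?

Collect terms: 16(x² - 4x) -9(y² - 18y) = -631
Complete the square: 16(x - 2)² -9(y - 9)² = -631 + 64 - 729 = -1296
Dividing both sides by -1296: (y - 9)²/144 - (x - 2)²/81 = 1
Hyperbola, center (2, 9), transverse axis vertical; a² = 144, b² = 81.
a = 12. Vertices at (h, k ± a).

(2, -3) and (2, 21)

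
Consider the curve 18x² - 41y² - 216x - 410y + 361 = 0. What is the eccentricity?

e = √118/6

Group the x- and y-terms: 18(x² - 12x) -41(y² + 10y) = -361
Complete the square: 18(x - 6)² -41(y + 5)² = -361 + 648 - 1025 = -738
Dividing both sides by -738: (y + 5)²/18 - (x - 6)²/41 = 1
Hyperbola, center (6, -5), transverse axis vertical; a² = 18, b² = 41.
c² = a² + b² = 59, so c = √59.
e = c/a = √59/3√2 = √118/6.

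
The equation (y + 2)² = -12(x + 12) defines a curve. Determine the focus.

(-15, -2)

Vertex (-12, -2); 4p = -12 so p = -3. Opens left.
Focus is p units from the vertex along the axis: (h + p, k).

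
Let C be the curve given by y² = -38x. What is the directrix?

Vertex (0, 0); 4p = -38 so p = -19/2. Opens left.
Directrix is the vertical line x = h − p = 0 − (-19/2) = 19/2.

x = 19/2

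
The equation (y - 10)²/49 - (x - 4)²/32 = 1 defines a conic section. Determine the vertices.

Center (4, 10). The positive term is the y-term, so the transverse axis is vertical; a² = 49, b² = 32.
a = 7. Vertices at (h, k ± a).

(4, 3) and (4, 17)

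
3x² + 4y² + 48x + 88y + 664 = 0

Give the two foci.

Rearranging, 3(x² + 16x) + 4(y² + 22y) = -664.
3(x + 8)² + 4(y + 11)² = -664 + 192 + 484 = 12
Dividing both sides by 12: (x + 8)²/4 + (y + 11)²/3 = 1
Ellipse, center (-8, -11), major axis horizontal; a² = 4, b² = 3.
c² = a² - b² = 4 - 3 = 1, so c = 1.
Foci lie on the horizontal axis through the center: (h ± c, k).

(-9, -11) and (-7, -11)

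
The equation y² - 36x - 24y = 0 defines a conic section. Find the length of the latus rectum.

36

Only y is squared. Complete the square in y: (y - 12)² = 36(x + 4).
Vertex (-4, 12); 4p = 36 so p = 9. Opens right.
Latus rectum length = |4p| = 36.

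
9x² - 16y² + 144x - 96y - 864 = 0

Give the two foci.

Collect terms: 9(x² + 16x) -16(y² + 6y) = 864
9(x + 8)² -16(y + 3)² = 864 + 576 - 144 = 1296
Divide through by 1296 to get (x + 8)²/144 - (y + 3)²/81 = 1.
Hyperbola, center (-8, -3), transverse axis horizontal; a² = 144, b² = 81.
c² = a² + b² = 144 + 81 = 225, so c = 15.
Foci lie on the horizontal axis through the center: (h ± c, k).

(-23, -3) and (7, -3)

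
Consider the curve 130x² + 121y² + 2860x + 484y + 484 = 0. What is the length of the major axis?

2√130

Rearranging, 130(x² + 22x) + 121(y² + 4y) = -484.
Completing the square gives 130(x + 11)² + 121(y + 2)² = -484 + 15730 + 484 = 15730.
Divide through by 15730 to get (x + 11)²/121 + (y + 2)²/130 = 1.
Ellipse, center (-11, -2), major axis vertical; a² = 130, b² = 121.
a² = 130 so a = √130; the major axis has length 2a = 2√130.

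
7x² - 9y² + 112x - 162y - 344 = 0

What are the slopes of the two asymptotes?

√7/3 and -√7/3

Group the x- and y-terms: 7(x² + 16x) -9(y² + 18y) = 344
Completing the square gives 7(x + 8)² -9(y + 9)² = 344 + 448 - 729 = 63.
Dividing both sides by 63: (x + 8)²/9 - (y + 9)²/7 = 1
Hyperbola, center (-8, -9), transverse axis horizontal; a² = 9, b² = 7.
For a horizontal hyperbola the asymptotes have slope ±b/a.
Here that is ±√7/3.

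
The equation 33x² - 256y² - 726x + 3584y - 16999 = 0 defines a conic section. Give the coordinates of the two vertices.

(-5, 7) and (27, 7)

33(x² - 22x) -256(y² - 14y) = 16999
Complete the square in x and y: 33(x - 11)² -256(y - 7)² = 16999 + 3993 - 12544 = 8448
Divide by 8448: (x - 11)²/256 - (y - 7)²/33 = 1
Hyperbola, center (11, 7), transverse axis horizontal; a² = 256, b² = 33.
a = 16. Vertices at (h ± a, k).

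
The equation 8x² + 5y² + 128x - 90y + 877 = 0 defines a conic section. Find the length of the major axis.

4√2

8(x² + 16x) + 5(y² - 18y) = -877
Complete the square in x and y: 8(x + 8)² + 5(y - 9)² = -877 + 512 + 405 = 40
Divide by 40: (x + 8)²/5 + (y - 9)²/8 = 1
Ellipse, center (-8, 9), major axis vertical; a² = 8, b² = 5.
a² = 8 so a = 2√2; the major axis has length 2a = 4√2.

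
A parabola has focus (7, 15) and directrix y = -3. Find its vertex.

(7, 6)

The vertex is the midpoint between the focus and the directrix along the axis of symmetry.
Axis is vertical (directrix is horizontal). Vertex y-coordinate = (15 + (-3))/2 = 6; x-coordinate = 7.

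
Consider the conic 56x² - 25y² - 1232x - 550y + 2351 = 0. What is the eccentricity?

e = 9/5

Group the x- and y-terms: 56(x² - 22x) -25(y² + 22y) = -2351
56(x - 11)² -25(y + 11)² = -2351 + 6776 - 3025 = 1400
Dividing both sides by 1400: (x - 11)²/25 - (y + 11)²/56 = 1
Hyperbola, center (11, -11), transverse axis horizontal; a² = 25, b² = 56.
c² = a² + b² = 81, so c = 9.
e = c/a = 9/5.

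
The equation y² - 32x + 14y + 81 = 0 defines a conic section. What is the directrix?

x = -7

Only y is squared. Complete the square in y: (y + 7)² = 32(x - 1).
Vertex (1, -7); 4p = 32 so p = 8. Opens right.
Directrix is the vertical line x = h − p = 1 − (8) = -7.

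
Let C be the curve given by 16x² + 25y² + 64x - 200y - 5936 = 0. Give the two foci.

Group: 16(x² + 4x) + 25(y² - 8y) = 5936
16(x + 2)² + 25(y - 4)² = 5936 + 64 + 400 = 6400
Dividing both sides by 6400: (x + 2)²/400 + (y - 4)²/256 = 1
Ellipse, center (-2, 4), major axis horizontal; a² = 400, b² = 256.
c² = a² - b² = 400 - 256 = 144, so c = 12.
Foci lie on the horizontal axis through the center: (h ± c, k).

(-14, 4) and (10, 4)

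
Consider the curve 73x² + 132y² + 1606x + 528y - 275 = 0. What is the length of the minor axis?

Collect terms: 73(x² + 22x) + 132(y² + 4y) = 275
Complete the square in x and y: 73(x + 11)² + 132(y + 2)² = 275 + 8833 + 528 = 9636
Dividing both sides by 9636: (x + 11)²/132 + (y + 2)²/73 = 1
Ellipse, center (-11, -2), major axis horizontal; a² = 132, b² = 73.
b² = 73 so b = √73; the minor axis has length 2b = 2√73.

2√73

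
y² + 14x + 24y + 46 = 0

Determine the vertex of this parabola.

Only y is squared. Complete the square in y: (y + 12)² = -14(x - 7).
Vertex (7, -12); 4p = -14 so p = -7/2. Opens left.

(7, -12)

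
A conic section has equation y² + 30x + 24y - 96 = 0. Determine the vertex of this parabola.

Only y is squared. Complete the square in y: (y + 12)² = -30(x - 8).
Vertex (8, -12); 4p = -30 so p = -15/2. Opens left.

(8, -12)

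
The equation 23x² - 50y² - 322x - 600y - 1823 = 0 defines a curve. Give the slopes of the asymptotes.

√46/10 and -√46/10

Group: 23(x² - 14x) -50(y² + 12y) = 1823
Completing the square gives 23(x - 7)² -50(y + 6)² = 1823 + 1127 - 1800 = 1150.
Divide through by 1150 to get (x - 7)²/50 - (y + 6)²/23 = 1.
Hyperbola, center (7, -6), transverse axis horizontal; a² = 50, b² = 23.
For a horizontal hyperbola the asymptotes have slope ±b/a.
Here that is ±√23/5√2 = ±√46/10.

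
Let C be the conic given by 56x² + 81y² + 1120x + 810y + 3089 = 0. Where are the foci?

Rearranging, 56(x² + 20x) + 81(y² + 10y) = -3089.
56(x + 10)² + 81(y + 5)² = -3089 + 5600 + 2025 = 4536
Dividing both sides by 4536: (x + 10)²/81 + (y + 5)²/56 = 1
Ellipse, center (-10, -5), major axis horizontal; a² = 81, b² = 56.
c² = a² - b² = 81 - 56 = 25, so c = 5.
Foci lie on the horizontal axis through the center: (h ± c, k).

(-15, -5) and (-5, -5)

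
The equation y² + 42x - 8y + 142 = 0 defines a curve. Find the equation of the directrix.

x = 15/2

Only y is squared. Complete the square in y: (y - 4)² = -42(x + 3).
Vertex (-3, 4); 4p = -42 so p = -21/2. Opens left.
Directrix is the vertical line x = h − p = -3 − (-21/2) = 15/2.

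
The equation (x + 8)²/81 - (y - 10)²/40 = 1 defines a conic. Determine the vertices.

(-17, 10) and (1, 10)

Center (-8, 10). The positive term is the x-term, so the transverse axis is horizontal; a² = 81, b² = 40.
a = 9. Vertices at (h ± a, k).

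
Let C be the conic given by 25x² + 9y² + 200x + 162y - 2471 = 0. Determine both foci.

(-4, -25) and (-4, 7)

Group: 25(x² + 8x) + 9(y² + 18y) = 2471
Complete the square: 25(x + 4)² + 9(y + 9)² = 2471 + 400 + 729 = 3600
Dividing both sides by 3600: (x + 4)²/144 + (y + 9)²/400 = 1
Ellipse, center (-4, -9), major axis vertical; a² = 400, b² = 144.
c² = a² - b² = 400 - 144 = 256, so c = 16.
Foci lie on the vertical axis through the center: (h, k ± c).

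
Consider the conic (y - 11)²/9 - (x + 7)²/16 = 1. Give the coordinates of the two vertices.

Center (-7, 11). The positive term is the y-term, so the transverse axis is vertical; a² = 9, b² = 16.
a = 3. Vertices at (h, k ± a).

(-7, 8) and (-7, 14)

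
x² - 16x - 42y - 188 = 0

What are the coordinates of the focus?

(8, 9/2)

Only x is squared. Complete the square in x: (x - 8)² = 42(y + 6).
Vertex (8, -6); 4p = 42 so p = 21/2. Opens up.
Focus is p units from the vertex along the axis: (h, k + p).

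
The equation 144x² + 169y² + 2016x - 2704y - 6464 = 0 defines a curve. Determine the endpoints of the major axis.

(-20, 8) and (6, 8)

Rearranging, 144(x² + 14x) + 169(y² - 16y) = 6464.
144(x + 7)² + 169(y - 8)² = 6464 + 7056 + 10816 = 24336
Divide through by 24336 to get (x + 7)²/169 + (y - 8)²/144 = 1.
Ellipse, center (-7, 8), major axis horizontal; a² = 169, b² = 144.
a = 13. Vertices at (h ± a, k).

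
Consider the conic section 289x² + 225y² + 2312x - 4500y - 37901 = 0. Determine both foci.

Group: 289(x² + 8x) + 225(y² - 20y) = 37901
Complete the square in x and y: 289(x + 4)² + 225(y - 10)² = 37901 + 4624 + 22500 = 65025
Dividing both sides by 65025: (x + 4)²/225 + (y - 10)²/289 = 1
Ellipse, center (-4, 10), major axis vertical; a² = 289, b² = 225.
c² = a² - b² = 289 - 225 = 64, so c = 8.
Foci lie on the vertical axis through the center: (h, k ± c).

(-4, 2) and (-4, 18)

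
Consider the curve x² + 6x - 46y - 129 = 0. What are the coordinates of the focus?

(-3, 17/2)

Only x is squared. Complete the square in x: (x + 3)² = 46(y + 3).
Vertex (-3, -3); 4p = 46 so p = 23/2. Opens up.
Focus is p units from the vertex along the axis: (h, k + p).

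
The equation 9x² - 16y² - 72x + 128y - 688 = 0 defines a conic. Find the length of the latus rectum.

9

Group the x- and y-terms: 9(x² - 8x) -16(y² - 8y) = 688
Complete the square in x and y: 9(x - 4)² -16(y - 4)² = 688 + 144 - 256 = 576
Divide by 576: (x - 4)²/64 - (y - 4)²/36 = 1
Hyperbola, center (4, 4), transverse axis horizontal; a² = 64, b² = 36.
Latus rectum length = 2b²/a = 2·36/8 = 9.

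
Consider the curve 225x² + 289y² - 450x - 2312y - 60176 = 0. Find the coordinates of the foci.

(-7, 4) and (9, 4)

Collect terms: 225(x² - 2x) + 289(y² - 8y) = 60176
Completing the square gives 225(x - 1)² + 289(y - 4)² = 60176 + 225 + 4624 = 65025.
Dividing both sides by 65025: (x - 1)²/289 + (y - 4)²/225 = 1
Ellipse, center (1, 4), major axis horizontal; a² = 289, b² = 225.
c² = a² - b² = 289 - 225 = 64, so c = 8.
Foci lie on the horizontal axis through the center: (h ± c, k).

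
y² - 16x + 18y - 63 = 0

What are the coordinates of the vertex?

Only y is squared. Complete the square in y: (y + 9)² = 16(x + 9).
Vertex (-9, -9); 4p = 16 so p = 4. Opens right.

(-9, -9)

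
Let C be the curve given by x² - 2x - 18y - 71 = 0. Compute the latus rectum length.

18

Only x is squared. Complete the square in x: (x - 1)² = 18(y + 4).
Vertex (1, -4); 4p = 18 so p = 9/2. Opens up.
Latus rectum length = |4p| = 18.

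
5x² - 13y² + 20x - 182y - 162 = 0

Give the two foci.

Group: 5(x² + 4x) -13(y² + 14y) = 162
Completing the square gives 5(x + 2)² -13(y + 7)² = 162 + 20 - 637 = -455.
Divide through by -455 to get (y + 7)²/35 - (x + 2)²/91 = 1.
Hyperbola, center (-2, -7), transverse axis vertical; a² = 35, b² = 91.
c² = a² + b² = 35 + 91 = 126, so c = 3√14.
Foci lie on the vertical axis through the center: (h, k ± c).

(-2, -7 - 3√14) and (-2, -7 + 3√14)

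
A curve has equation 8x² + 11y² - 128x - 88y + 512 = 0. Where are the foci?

(8 - √6, 4) and (8 + √6, 4)

Rearranging, 8(x² - 16x) + 11(y² - 8y) = -512.
Completing the square gives 8(x - 8)² + 11(y - 4)² = -512 + 512 + 176 = 176.
Dividing both sides by 176: (x - 8)²/22 + (y - 4)²/16 = 1
Ellipse, center (8, 4), major axis horizontal; a² = 22, b² = 16.
c² = a² - b² = 22 - 16 = 6, so c = √6.
Foci lie on the horizontal axis through the center: (h ± c, k).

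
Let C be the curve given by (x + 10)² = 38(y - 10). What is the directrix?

y = 1/2

Vertex (-10, 10); 4p = 38 so p = 19/2. Opens up.
Directrix is the horizontal line y = k − p = 10 − (19/2) = 1/2.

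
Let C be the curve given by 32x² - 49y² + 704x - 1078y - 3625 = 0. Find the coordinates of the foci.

Group: 32(x² + 22x) -49(y² + 22y) = 3625
Completing the square gives 32(x + 11)² -49(y + 11)² = 3625 + 3872 - 5929 = 1568.
Dividing both sides by 1568: (x + 11)²/49 - (y + 11)²/32 = 1
Hyperbola, center (-11, -11), transverse axis horizontal; a² = 49, b² = 32.
c² = a² + b² = 49 + 32 = 81, so c = 9.
Foci lie on the horizontal axis through the center: (h ± c, k).

(-20, -11) and (-2, -11)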